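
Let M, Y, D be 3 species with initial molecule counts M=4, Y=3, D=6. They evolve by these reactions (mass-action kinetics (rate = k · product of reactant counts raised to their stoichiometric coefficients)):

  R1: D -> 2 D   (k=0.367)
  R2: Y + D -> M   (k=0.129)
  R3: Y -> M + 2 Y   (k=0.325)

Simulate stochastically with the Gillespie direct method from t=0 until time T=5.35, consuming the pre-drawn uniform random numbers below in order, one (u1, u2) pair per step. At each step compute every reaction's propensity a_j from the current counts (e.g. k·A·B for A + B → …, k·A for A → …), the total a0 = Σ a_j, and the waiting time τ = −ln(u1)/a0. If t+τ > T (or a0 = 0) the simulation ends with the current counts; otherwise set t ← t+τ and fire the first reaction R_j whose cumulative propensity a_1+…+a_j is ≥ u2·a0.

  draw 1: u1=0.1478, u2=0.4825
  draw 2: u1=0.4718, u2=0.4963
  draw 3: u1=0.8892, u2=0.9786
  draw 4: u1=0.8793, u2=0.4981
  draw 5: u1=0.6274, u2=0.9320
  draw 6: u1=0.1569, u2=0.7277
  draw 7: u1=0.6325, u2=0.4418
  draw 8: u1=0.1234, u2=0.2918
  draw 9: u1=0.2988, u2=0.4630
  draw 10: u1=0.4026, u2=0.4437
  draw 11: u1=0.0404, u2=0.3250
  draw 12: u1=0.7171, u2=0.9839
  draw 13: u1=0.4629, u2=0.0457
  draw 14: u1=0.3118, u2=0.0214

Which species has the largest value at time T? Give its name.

t=0.000: M=4 Y=3 D=6
Draw 1: a1=2.202, a2=2.322, a3=0.975, a0=5.499; τ=−ln(0.1478)/5.499=0.348 → t=0.348; u2·a0=0.4825·5.499=2.653; a1=2.202 < 2.653 ≤ a1+a2=4.524 → R2 fires; M=5 Y=2 D=5
Draw 2: a1=1.835, a2=1.290, a3=0.650, a0=3.775; τ=−ln(0.4718)/3.775=0.199 → t=0.547; u2·a0=0.4963·3.775=1.874; a1=1.835 < 1.874 ≤ a1+a2=3.125 → R2 fires; M=6 Y=1 D=4
Draw 3: a1=1.468, a2=0.516, a3=0.325, a0=2.309; τ=−ln(0.8892)/2.309=0.051 → t=0.598; u2·a0=0.9786·2.309=2.260; a1+a2=1.984 < 2.260 ≤ a1+…+a3=2.309 → R3 fires; M=7 Y=2 D=4
Draw 4: a1=1.468, a2=1.032, a3=0.650, a0=3.150; τ=−ln(0.8793)/3.150=0.041 → t=0.638; u2·a0=0.4981·3.150=1.569; a1=1.468 < 1.569 ≤ a1+a2=2.500 → R2 fires; M=8 Y=1 D=3
Draw 5: a1=1.101, a2=0.387, a3=0.325, a0=1.813; τ=−ln(0.6274)/1.813=0.257 → t=0.895; u2·a0=0.9320·1.813=1.690; a1+a2=1.488 < 1.690 ≤ a1+…+a3=1.813 → R3 fires; M=9 Y=2 D=3
Draw 6: a1=1.101, a2=0.774, a3=0.650, a0=2.525; τ=−ln(0.1569)/2.525=0.734 → t=1.629; u2·a0=0.7277·2.525=1.837; a1=1.101 < 1.837 ≤ a1+a2=1.875 → R2 fires; M=10 Y=1 D=2
Draw 7: a1=0.734, a2=0.258, a3=0.325, a0=1.317; τ=−ln(0.6325)/1.317=0.348 → t=1.977; u2·a0=0.4418·1.317=0.582 ≤ a1=0.734 → R1 fires; M=10 Y=1 D=3
Draw 8: a1=1.101, a2=0.387, a3=0.325, a0=1.813; τ=−ln(0.1234)/1.813=1.154 → t=3.131; u2·a0=0.2918·1.813=0.529 ≤ a1=1.101 → R1 fires; M=10 Y=1 D=4
Draw 9: a1=1.468, a2=0.516, a3=0.325, a0=2.309; τ=−ln(0.2988)/2.309=0.523 → t=3.654; u2·a0=0.4630·2.309=1.069 ≤ a1=1.468 → R1 fires; M=10 Y=1 D=5
Draw 10: a1=1.835, a2=0.645, a3=0.325, a0=2.805; τ=−ln(0.4026)/2.805=0.324 → t=3.978; u2·a0=0.4437·2.805=1.245 ≤ a1=1.835 → R1 fires; M=10 Y=1 D=6
Draw 11: a1=2.202, a2=0.774, a3=0.325, a0=3.301; τ=−ln(0.0404)/3.301=0.972 → t=4.951; u2·a0=0.3250·3.301=1.073 ≤ a1=2.202 → R1 fires; M=10 Y=1 D=7
Draw 12: a1=2.569, a2=0.903, a3=0.325, a0=3.797; τ=−ln(0.7171)/3.797=0.088 → t=5.038; u2·a0=0.9839·3.797=3.736; a1+a2=3.472 < 3.736 ≤ a1+…+a3=3.797 → R3 fires; M=11 Y=2 D=7
Draw 13: a1=2.569, a2=1.806, a3=0.650, a0=5.025; τ=−ln(0.4629)/5.025=0.153 → t=5.191; u2·a0=0.0457·5.025=0.230 ≤ a1=2.569 → R1 fires; M=11 Y=2 D=8
Draw 14: a1=2.936, a2=2.064, a3=0.650, a0=5.650; τ=−ln(0.3118)/5.650=0.206 → t=5.398 > T=5.35: stop.
At T=5.35: M=11 Y=2 D=8; the largest is M.

Dominant species at T: M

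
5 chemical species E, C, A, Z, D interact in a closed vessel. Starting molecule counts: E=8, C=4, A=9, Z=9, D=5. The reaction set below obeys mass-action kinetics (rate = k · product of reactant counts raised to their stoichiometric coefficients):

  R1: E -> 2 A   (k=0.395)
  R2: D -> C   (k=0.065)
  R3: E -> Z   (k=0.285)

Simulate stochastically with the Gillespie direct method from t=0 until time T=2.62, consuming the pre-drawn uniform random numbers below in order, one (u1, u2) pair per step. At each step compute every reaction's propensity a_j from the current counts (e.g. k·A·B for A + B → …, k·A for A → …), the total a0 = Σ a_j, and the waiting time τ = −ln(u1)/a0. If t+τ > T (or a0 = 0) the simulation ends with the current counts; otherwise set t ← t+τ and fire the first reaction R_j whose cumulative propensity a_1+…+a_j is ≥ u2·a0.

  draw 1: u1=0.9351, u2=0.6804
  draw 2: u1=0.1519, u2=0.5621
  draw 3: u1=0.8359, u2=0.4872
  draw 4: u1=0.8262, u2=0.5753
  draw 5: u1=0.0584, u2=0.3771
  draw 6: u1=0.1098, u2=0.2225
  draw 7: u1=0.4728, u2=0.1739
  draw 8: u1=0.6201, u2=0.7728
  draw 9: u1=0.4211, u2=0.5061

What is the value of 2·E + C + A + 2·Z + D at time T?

Check how each reaction changes W = 2·E + C + A + 2·Z + D (weight of products minus weight of reactants):
R1: E -> 2 A: (1·2) − (2·1) = 2 − 2 = 0
R2: D -> C: (1·1) − (1·1) = 1 − 1 = 0
R3: E -> Z: (2·1) − (2·1) = 2 − 2 = 0
Every reaction leaves W unchanged, so W is conserved and no simulation is needed: W(T) = W(0) = 2·8 + 4 + 9 + 2·9 + 5 = 52

Value at T = 52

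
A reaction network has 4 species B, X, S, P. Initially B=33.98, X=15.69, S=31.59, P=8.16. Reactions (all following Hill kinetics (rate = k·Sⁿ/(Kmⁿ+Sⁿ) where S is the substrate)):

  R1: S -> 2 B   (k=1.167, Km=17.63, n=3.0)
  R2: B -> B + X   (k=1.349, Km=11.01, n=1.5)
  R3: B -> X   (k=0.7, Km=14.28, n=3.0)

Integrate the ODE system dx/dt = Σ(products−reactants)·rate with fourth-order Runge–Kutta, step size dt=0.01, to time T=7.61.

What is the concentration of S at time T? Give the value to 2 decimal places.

RK4 with dt=0.01: 761 steps to T=7.61. Trajectory (selected grid times):
t=0.00: B=33.98 X=15.69 S=31.59 P=8.16
t=0.85: B=35.10 X=17.22 S=30.75 P=8.16
t=1.69: B=36.19 X=18.74 S=29.93 P=8.16
t=2.54: B=37.26 X=20.28 S=29.11 P=8.16
t=3.38: B=38.30 X=21.82 S=28.32 P=8.16
t=4.23: B=39.32 X=23.38 S=27.52 P=8.16
t=5.07: B=40.29 X=24.94 S=26.76 P=8.16
t=5.92: B=41.25 X=26.51 S=25.99 P=8.16
t=6.76: B=42.16 X=28.07 S=25.25 P=8.16
t=7.61: B=43.05 X=29.66 S=24.52 P=8.16
Read off S at T=7.61: 24.52

S at T = 24.52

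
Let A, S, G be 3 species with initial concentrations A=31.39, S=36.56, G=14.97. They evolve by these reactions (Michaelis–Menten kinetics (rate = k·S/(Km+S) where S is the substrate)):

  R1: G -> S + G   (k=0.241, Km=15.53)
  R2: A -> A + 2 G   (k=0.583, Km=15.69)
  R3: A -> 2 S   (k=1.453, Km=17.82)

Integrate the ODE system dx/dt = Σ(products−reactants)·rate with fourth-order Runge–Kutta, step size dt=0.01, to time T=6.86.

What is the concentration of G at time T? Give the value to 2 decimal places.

RK4 with dt=0.01: 686 steps to T=6.86. Trajectory (selected grid times):
t=0.00: A=31.39 S=36.56 G=14.97
t=0.76: A=30.69 S=38.05 G=15.56
t=1.52: A=29.99 S=39.54 G=16.14
t=2.29: A=29.29 S=41.03 G=16.73
t=3.05: A=28.61 S=42.49 G=17.30
t=3.81: A=27.93 S=43.95 G=17.87
t=4.57: A=27.26 S=45.39 G=18.44
t=5.34: A=26.59 S=46.83 G=19.01
t=6.10: A=25.93 S=48.25 G=19.56
t=6.86: A=25.28 S=49.66 G=20.11
Read off G at T=6.86: 20.11

G at T = 20.11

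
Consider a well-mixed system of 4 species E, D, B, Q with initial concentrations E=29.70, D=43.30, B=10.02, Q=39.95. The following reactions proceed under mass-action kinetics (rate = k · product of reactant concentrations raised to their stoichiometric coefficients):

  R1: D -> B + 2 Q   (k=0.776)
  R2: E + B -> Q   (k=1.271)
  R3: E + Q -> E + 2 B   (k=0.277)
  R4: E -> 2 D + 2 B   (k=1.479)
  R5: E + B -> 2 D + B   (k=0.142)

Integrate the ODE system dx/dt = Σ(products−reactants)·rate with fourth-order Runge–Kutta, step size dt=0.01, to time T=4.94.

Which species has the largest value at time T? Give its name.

RK4 with dt=0.01: 494 steps to T=4.94. Trajectory (selected grid times):
t=0.00: E=29.70 D=43.30 B=10.02 Q=39.95
t=0.55: E=0.00 D=34.42 B=37.21 Q=85.80
t=1.10: E=0.00 D=22.46 B=49.17 Q=109.71
t=1.65: E=0.00 D=14.66 B=56.97 Q=125.32
t=2.20: E=0.00 D=9.57 B=62.06 Q=135.51
t=2.74: E=0.00 D=6.29 B=65.34 Q=142.05
t=3.29: E=0.00 D=4.11 B=67.52 Q=146.43
t=3.84: E=0.00 D=2.68 B=68.95 Q=149.28
t=4.39: E=0.00 D=1.75 B=69.88 Q=151.14
t=4.94: E=0.00 D=1.14 B=70.49 Q=152.36
At T=4.94: E=0.00 D=1.14 B=70.49 Q=152.36; the largest is Q.

Dominant species at T: Q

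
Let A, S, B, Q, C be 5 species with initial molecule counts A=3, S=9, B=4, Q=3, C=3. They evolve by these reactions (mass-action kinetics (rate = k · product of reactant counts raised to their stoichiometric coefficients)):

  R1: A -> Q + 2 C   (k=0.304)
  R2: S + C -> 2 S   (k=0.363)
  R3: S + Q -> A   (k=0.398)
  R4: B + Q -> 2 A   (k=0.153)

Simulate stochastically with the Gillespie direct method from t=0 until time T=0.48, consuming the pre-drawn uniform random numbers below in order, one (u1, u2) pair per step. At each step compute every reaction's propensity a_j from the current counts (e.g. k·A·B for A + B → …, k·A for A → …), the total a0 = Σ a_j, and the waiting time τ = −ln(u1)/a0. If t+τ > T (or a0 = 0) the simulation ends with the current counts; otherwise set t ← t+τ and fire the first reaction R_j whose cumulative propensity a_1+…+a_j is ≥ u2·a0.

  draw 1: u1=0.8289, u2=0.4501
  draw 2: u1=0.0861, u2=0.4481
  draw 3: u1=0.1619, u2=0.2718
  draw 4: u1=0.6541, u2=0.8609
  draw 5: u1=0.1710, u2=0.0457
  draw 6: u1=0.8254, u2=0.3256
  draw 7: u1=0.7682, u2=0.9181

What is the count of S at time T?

t=0.000: A=3 S=9 B=4 Q=3 C=3
Draw 1: a1=0.912, a2=9.801, a3=10.746, a4=1.836, a0=23.295; τ=−ln(0.8289)/23.295=0.008 → t=0.008; u2·a0=0.4501·23.295=10.485; a1=0.912 < 10.485 ≤ a1+a2=10.713 → R2 fires; A=3 S=10 B=4 Q=3 C=2
Draw 2: a1=0.912, a2=7.260, a3=11.940, a4=1.836, a0=21.948; τ=−ln(0.0861)/21.948=0.112 → t=0.120; u2·a0=0.4481·21.948=9.835; a1+a2=8.172 < 9.835 ≤ a1+…+a3=20.112 → R3 fires; A=4 S=9 B=4 Q=2 C=2
Draw 3: a1=1.216, a2=6.534, a3=7.164, a4=1.224, a0=16.138; τ=−ln(0.1619)/16.138=0.113 → t=0.233; u2·a0=0.2718·16.138=4.386; a1=1.216 < 4.386 ≤ a1+a2=7.750 → R2 fires; A=4 S=10 B=4 Q=2 C=1
Draw 4: a1=1.216, a2=3.630, a3=7.960, a4=1.224, a0=14.030; τ=−ln(0.6541)/14.030=0.030 → t=0.263; u2·a0=0.8609·14.030=12.078; a1+a2=4.846 < 12.078 ≤ a1+…+a3=12.806 → R3 fires; A=5 S=9 B=4 Q=1 C=1
Draw 5: a1=1.520, a2=3.267, a3=3.582, a4=0.612, a0=8.981; τ=−ln(0.1710)/8.981=0.197 → t=0.460; u2·a0=0.0457·8.981=0.410 ≤ a1=1.520 → R1 fires; A=4 S=9 B=4 Q=2 C=3
Draw 6: a1=1.216, a2=9.801, a3=7.164, a4=1.224, a0=19.405; τ=−ln(0.8254)/19.405=0.010 → t=0.469; u2·a0=0.3256·19.405=6.318; a1=1.216 < 6.318 ≤ a1+a2=11.017 → R2 fires; A=4 S=10 B=4 Q=2 C=2
Draw 7: a1=1.216, a2=7.260, a3=7.960, a4=1.224, a0=17.660; τ=−ln(0.7682)/17.660=0.015 → t=0.484 > T=0.48: stop.
Read off S at T=0.48: 10

S at T = 10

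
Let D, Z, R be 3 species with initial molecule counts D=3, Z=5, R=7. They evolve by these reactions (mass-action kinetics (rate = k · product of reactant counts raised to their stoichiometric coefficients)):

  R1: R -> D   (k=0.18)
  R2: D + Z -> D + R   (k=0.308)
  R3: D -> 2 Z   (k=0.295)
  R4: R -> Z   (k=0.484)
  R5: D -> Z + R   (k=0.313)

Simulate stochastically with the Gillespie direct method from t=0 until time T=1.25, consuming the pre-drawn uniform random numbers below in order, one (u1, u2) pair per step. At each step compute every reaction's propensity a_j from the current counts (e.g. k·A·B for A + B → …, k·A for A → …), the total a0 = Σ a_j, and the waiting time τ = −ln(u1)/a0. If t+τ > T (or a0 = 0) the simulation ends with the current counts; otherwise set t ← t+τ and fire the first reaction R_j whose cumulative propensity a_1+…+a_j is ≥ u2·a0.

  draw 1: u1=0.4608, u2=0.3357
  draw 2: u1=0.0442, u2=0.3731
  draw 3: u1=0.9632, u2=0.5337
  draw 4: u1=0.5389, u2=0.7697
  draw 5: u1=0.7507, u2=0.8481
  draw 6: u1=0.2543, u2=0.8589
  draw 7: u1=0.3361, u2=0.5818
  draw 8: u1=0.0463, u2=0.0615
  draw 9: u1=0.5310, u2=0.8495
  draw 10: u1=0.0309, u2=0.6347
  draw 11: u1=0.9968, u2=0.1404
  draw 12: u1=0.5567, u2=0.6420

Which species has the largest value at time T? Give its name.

t=0.000: D=3 Z=5 R=7
Draw 1: a1=1.260, a2=4.620, a3=0.885, a4=3.388, a5=0.939, a0=11.092; τ=−ln(0.4608)/11.092=0.070 → t=0.070; u2·a0=0.3357·11.092=3.724; a1=1.260 < 3.724 ≤ a1+a2=5.880 → R2 fires; D=3 Z=4 R=8
Draw 2: a1=1.440, a2=3.696, a3=0.885, a4=3.872, a5=0.939, a0=10.832; τ=−ln(0.0442)/10.832=0.288 → t=0.358; u2·a0=0.3731·10.832=4.041; a1=1.440 < 4.041 ≤ a1+a2=5.136 → R2 fires; D=3 Z=3 R=9
Draw 3: a1=1.620, a2=2.772, a3=0.885, a4=4.356, a5=0.939, a0=10.572; τ=−ln(0.9632)/10.572=0.004 → t=0.361; u2·a0=0.5337·10.572=5.642; a1+…+a3=5.277 < 5.642 ≤ a1+…+a4=9.633 → R4 fires; D=3 Z=4 R=8
Draw 4: a1=1.440, a2=3.696, a3=0.885, a4=3.872, a5=0.939, a0=10.832; τ=−ln(0.5389)/10.832=0.057 → t=0.418; u2·a0=0.7697·10.832=8.337; a1+…+a3=6.021 < 8.337 ≤ a1+…+a4=9.893 → R4 fires; D=3 Z=5 R=7
Draw 5: a1=1.260, a2=4.620, a3=0.885, a4=3.388, a5=0.939, a0=11.092; τ=−ln(0.7507)/11.092=0.026 → t=0.444; u2·a0=0.8481·11.092=9.407; a1+…+a3=6.765 < 9.407 ≤ a1+…+a4=10.153 → R4 fires; D=3 Z=6 R=6
Draw 6: a1=1.080, a2=5.544, a3=0.885, a4=2.904, a5=0.939, a0=11.352; τ=−ln(0.2543)/11.352=0.121 → t=0.565; u2·a0=0.8589·11.352=9.750; a1+…+a3=7.509 < 9.750 ≤ a1+…+a4=10.413 → R4 fires; D=3 Z=7 R=5
Draw 7: a1=0.900, a2=6.468, a3=0.885, a4=2.420, a5=0.939, a0=11.612; τ=−ln(0.3361)/11.612=0.094 → t=0.659; u2·a0=0.5818·11.612=6.756; a1=0.900 < 6.756 ≤ a1+a2=7.368 → R2 fires; D=3 Z=6 R=6
Draw 8: a1=1.080, a2=5.544, a3=0.885, a4=2.904, a5=0.939, a0=11.352; τ=−ln(0.0463)/11.352=0.271 → t=0.929; u2·a0=0.0615·11.352=0.698 ≤ a1=1.080 → R1 fires; D=4 Z=6 R=5
Draw 9: a1=0.900, a2=7.392, a3=1.180, a4=2.420, a5=1.252, a0=13.144; τ=−ln(0.5310)/13.144=0.048 → t=0.978; u2·a0=0.8495·13.144=11.166; a1+…+a3=9.472 < 11.166 ≤ a1+…+a4=11.892 → R4 fires; D=4 Z=7 R=4
Draw 10: a1=0.720, a2=8.624, a3=1.180, a4=1.936, a5=1.252, a0=13.712; τ=−ln(0.0309)/13.712=0.254 → t=1.231; u2·a0=0.6347·13.712=8.703; a1=0.720 < 8.703 ≤ a1+a2=9.344 → R2 fires; D=4 Z=6 R=5
Draw 11: a1=0.900, a2=7.392, a3=1.180, a4=2.420, a5=1.252, a0=13.144; τ=−ln(0.9968)/13.144=0.000 → t=1.231; u2·a0=0.1404·13.144=1.845; a1=0.900 < 1.845 ≤ a1+a2=8.292 → R2 fires; D=4 Z=5 R=6
Draw 12: a1=1.080, a2=6.160, a3=1.180, a4=2.904, a5=1.252, a0=12.576; τ=−ln(0.5567)/12.576=0.047 → t=1.278 > T=1.25: stop.
At T=1.25: D=4 Z=5 R=6; the largest is R.

Dominant species at T: R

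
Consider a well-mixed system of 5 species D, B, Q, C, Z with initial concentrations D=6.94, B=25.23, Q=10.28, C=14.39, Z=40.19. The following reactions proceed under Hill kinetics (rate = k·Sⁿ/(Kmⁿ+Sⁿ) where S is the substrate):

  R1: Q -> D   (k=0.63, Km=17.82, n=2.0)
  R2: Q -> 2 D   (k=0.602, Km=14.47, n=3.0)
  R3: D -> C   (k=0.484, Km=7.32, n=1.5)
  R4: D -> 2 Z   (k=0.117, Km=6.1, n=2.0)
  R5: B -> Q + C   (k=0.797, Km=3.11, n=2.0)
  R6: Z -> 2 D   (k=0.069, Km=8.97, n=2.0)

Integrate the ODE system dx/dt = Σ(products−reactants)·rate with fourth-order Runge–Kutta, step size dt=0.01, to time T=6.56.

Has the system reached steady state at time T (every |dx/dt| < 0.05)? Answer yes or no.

Steady state at T: no

RK4 with dt=0.01: 656 steps to T=6.56. Trajectory (selected grid times):
t=0.00: D=6.94 B=25.23 Q=10.28 C=14.39 Z=40.19
t=0.73: D=7.17 B=24.66 Q=10.62 C=15.13 Z=40.24
t=1.46: D=7.42 B=24.08 Q=10.94 C=15.88 Z=40.29
t=2.19: D=7.69 B=23.51 Q=11.24 C=16.64 Z=40.35
t=2.92: D=7.97 B=22.94 Q=11.54 C=17.39 Z=40.41
t=3.64: D=8.25 B=22.38 Q=11.81 C=18.14 Z=40.47
t=4.37: D=8.56 B=21.81 Q=12.08 C=18.91 Z=40.53
t=5.10: D=8.88 B=21.24 Q=12.34 C=19.68 Z=40.60
t=5.83: D=9.20 B=20.67 Q=12.59 C=20.45 Z=40.67
t=6.56: D=9.54 B=20.10 Q=12.82 C=21.23 Z=40.74
Rates at T: R1=0.2150, R2=0.2471, R3=0.2894, R4=0.0830, R5=0.7784, R6=0.0658
dx/dt at T (Σ net stoichiometry × rate): D=+0.4683, B=-0.7784, Q=+0.3163, C=+1.0678, Z=+0.1003
Largest |dx/dt| is |+1.0678| (C) ≥ 0.05 → not steady.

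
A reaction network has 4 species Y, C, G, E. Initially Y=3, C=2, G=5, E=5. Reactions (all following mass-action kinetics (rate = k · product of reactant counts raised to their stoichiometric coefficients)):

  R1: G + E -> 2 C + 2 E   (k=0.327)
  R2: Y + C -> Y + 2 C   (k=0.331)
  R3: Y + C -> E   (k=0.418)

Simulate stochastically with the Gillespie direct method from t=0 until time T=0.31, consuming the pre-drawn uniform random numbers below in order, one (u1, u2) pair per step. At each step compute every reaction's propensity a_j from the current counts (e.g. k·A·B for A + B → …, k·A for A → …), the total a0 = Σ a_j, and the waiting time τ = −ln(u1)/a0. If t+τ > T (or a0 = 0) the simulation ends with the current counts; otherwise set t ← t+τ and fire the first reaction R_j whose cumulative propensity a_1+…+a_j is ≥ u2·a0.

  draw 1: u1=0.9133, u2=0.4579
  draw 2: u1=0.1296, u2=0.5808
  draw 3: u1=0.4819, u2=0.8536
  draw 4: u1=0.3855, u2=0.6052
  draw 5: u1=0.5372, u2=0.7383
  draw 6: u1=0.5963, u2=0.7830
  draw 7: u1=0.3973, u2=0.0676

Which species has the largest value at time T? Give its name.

t=0.000: Y=3 C=2 G=5 E=5
Draw 1: a1=8.175, a2=1.986, a3=2.508, a0=12.669; τ=−ln(0.9133)/12.669=0.007 → t=0.007; u2·a0=0.4579·12.669=5.801 ≤ a1=8.175 → R1 fires; Y=3 C=4 G=4 E=6
Draw 2: a1=7.848, a2=3.972, a3=5.016, a0=16.836; τ=−ln(0.1296)/16.836=0.121 → t=0.129; u2·a0=0.5808·16.836=9.778; a1=7.848 < 9.778 ≤ a1+a2=11.820 → R2 fires; Y=3 C=5 G=4 E=6
Draw 3: a1=7.848, a2=4.965, a3=6.270, a0=19.083; τ=−ln(0.4819)/19.083=0.038 → t=0.167; u2·a0=0.8536·19.083=16.289; a1+a2=12.813 < 16.289 ≤ a1+…+a3=19.083 → R3 fires; Y=2 C=4 G=4 E=7
Draw 4: a1=9.156, a2=2.648, a3=3.344, a0=15.148; τ=−ln(0.3855)/15.148=0.063 → t=0.230; u2·a0=0.6052·15.148=9.168; a1=9.156 < 9.168 ≤ a1+a2=11.804 → R2 fires; Y=2 C=5 G=4 E=7
Draw 5: a1=9.156, a2=3.310, a3=4.180, a0=16.646; τ=−ln(0.5372)/16.646=0.037 → t=0.267; u2·a0=0.7383·16.646=12.290; a1=9.156 < 12.290 ≤ a1+a2=12.466 → R2 fires; Y=2 C=6 G=4 E=7
Draw 6: a1=9.156, a2=3.972, a3=5.016, a0=18.144; τ=−ln(0.5963)/18.144=0.028 → t=0.296; u2·a0=0.7830·18.144=14.207; a1+a2=13.128 < 14.207 ≤ a1+…+a3=18.144 → R3 fires; Y=1 C=5 G=4 E=8
Draw 7: a1=10.464, a2=1.655, a3=2.090, a0=14.209; τ=−ln(0.3973)/14.209=0.065 → t=0.360 > T=0.31: stop.
At T=0.31: Y=1 C=5 G=4 E=8; the largest is E.

Dominant species at T: E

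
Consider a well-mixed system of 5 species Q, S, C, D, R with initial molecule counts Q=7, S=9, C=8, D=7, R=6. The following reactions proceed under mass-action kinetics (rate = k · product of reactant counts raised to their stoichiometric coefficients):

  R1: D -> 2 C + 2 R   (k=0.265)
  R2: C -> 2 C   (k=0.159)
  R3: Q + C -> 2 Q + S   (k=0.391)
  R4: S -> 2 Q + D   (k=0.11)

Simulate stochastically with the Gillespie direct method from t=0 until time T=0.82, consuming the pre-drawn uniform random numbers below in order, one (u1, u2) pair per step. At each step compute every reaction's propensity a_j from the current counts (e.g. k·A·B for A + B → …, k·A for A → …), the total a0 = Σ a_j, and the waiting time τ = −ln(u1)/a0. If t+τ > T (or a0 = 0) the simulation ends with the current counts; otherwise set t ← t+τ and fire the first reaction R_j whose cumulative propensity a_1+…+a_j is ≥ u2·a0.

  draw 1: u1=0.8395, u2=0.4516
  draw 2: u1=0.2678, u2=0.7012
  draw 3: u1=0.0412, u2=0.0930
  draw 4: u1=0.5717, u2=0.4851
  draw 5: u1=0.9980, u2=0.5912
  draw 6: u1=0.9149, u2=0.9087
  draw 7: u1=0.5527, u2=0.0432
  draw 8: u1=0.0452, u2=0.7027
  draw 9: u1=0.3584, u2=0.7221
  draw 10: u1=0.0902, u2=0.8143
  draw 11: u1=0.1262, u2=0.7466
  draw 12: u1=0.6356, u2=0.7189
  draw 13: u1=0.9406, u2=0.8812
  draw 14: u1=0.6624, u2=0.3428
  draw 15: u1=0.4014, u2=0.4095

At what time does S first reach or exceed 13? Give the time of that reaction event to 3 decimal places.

Threshold first reached at t = 0.204

t=0.000: Q=7 S=9 C=8 D=7 R=6
Draw 1: a1=1.855, a2=1.272, a3=21.896, a4=0.990, a0=26.013; τ=−ln(0.8395)/26.013=0.007 → t=0.007; u2·a0=0.4516·26.013=11.747; a1+a2=3.127 < 11.747 ≤ a1+…+a3=25.023 → R3 fires; Q=8 S=10 C=7 D=7 R=6
Draw 2: a1=1.855, a2=1.113, a3=21.896, a4=1.100, a0=25.964; τ=−ln(0.2678)/25.964=0.051 → t=0.057; u2·a0=0.7012·25.964=18.206; a1+a2=2.968 < 18.206 ≤ a1+…+a3=24.864 → R3 fires; Q=9 S=11 C=6 D=7 R=6
Draw 3: a1=1.855, a2=0.954, a3=21.114, a4=1.210, a0=25.133; τ=−ln(0.0412)/25.133=0.127 → t=0.184; u2·a0=0.0930·25.133=2.337; a1=1.855 < 2.337 ≤ a1+a2=2.809 → R2 fires; Q=9 S=11 C=7 D=7 R=6
Draw 4: a1=1.855, a2=1.113, a3=24.633, a4=1.210, a0=28.811; τ=−ln(0.5717)/28.811=0.019 → t=0.204; u2·a0=0.4851·28.811=13.976; a1+a2=2.968 < 13.976 ≤ a1+…+a3=27.601 → R3 fires; Q=10 S=12 C=6 D=7 R=6
Draw 5: a1=1.855, a2=0.954, a3=23.460, a4=1.320, a0=27.589; τ=−ln(0.9980)/27.589=0.000 → t=0.204; u2·a0=0.5912·27.589=16.311; a1+a2=2.809 < 16.311 ≤ a1+…+a3=26.269 → R3 fires; Q=11 S=13 C=5 D=7 R=6
Draw 6: a1=1.855, a2=0.795, a3=21.505, a4=1.430, a0=25.585; τ=−ln(0.9149)/25.585=0.003 → t=0.207; u2·a0=0.9087·25.585=23.249; a1+a2=2.650 < 23.249 ≤ a1+…+a3=24.155 → R3 fires; Q=12 S=14 C=4 D=7 R=6
Draw 7: a1=1.855, a2=0.636, a3=18.768, a4=1.540, a0=22.799; τ=−ln(0.5527)/22.799=0.026 → t=0.233; u2·a0=0.0432·22.799=0.985 ≤ a1=1.855 → R1 fires; Q=12 S=14 C=6 D=6 R=8
Draw 8: a1=1.590, a2=0.954, a3=28.152, a4=1.540, a0=32.236; τ=−ln(0.0452)/32.236=0.096 → t=0.329; u2·a0=0.7027·32.236=22.652; a1+a2=2.544 < 22.652 ≤ a1+…+a3=30.696 → R3 fires; Q=13 S=15 C=5 D=6 R=8
Draw 9: a1=1.590, a2=0.795, a3=25.415, a4=1.650, a0=29.450; τ=−ln(0.3584)/29.450=0.035 → t=0.364; u2·a0=0.7221·29.450=21.266; a1+a2=2.385 < 21.266 ≤ a1+…+a3=27.800 → R3 fires; Q=14 S=16 C=4 D=6 R=8
Draw 10: a1=1.590, a2=0.636, a3=21.896, a4=1.760, a0=25.882; τ=−ln(0.0902)/25.882=0.093 → t=0.457; u2·a0=0.8143·25.882=21.076; a1+a2=2.226 < 21.076 ≤ a1+…+a3=24.122 → R3 fires; Q=15 S=17 C=3 D=6 R=8
Draw 11: a1=1.590, a2=0.477, a3=17.595, a4=1.870, a0=21.532; τ=−ln(0.1262)/21.532=0.096 → t=0.553; u2·a0=0.7466·21.532=16.076; a1+a2=2.067 < 16.076 ≤ a1+…+a3=19.662 → R3 fires; Q=16 S=18 C=2 D=6 R=8
Draw 12: a1=1.590, a2=0.318, a3=12.512, a4=1.980, a0=16.400; τ=−ln(0.6356)/16.400=0.028 → t=0.581; u2·a0=0.7189·16.400=11.790; a1+a2=1.908 < 11.790 ≤ a1+…+a3=14.420 → R3 fires; Q=17 S=19 C=1 D=6 R=8
Draw 13: a1=1.590, a2=0.159, a3=6.647, a4=2.090, a0=10.486; τ=−ln(0.9406)/10.486=0.006 → t=0.587; u2·a0=0.8812·10.486=9.240; a1+…+a3=8.396 < 9.240 ≤ a1+…+a4=10.486 → R4 fires; Q=19 S=18 C=1 D=7 R=8
Draw 14: a1=1.855, a2=0.159, a3=7.429, a4=1.980, a0=11.423; τ=−ln(0.6624)/11.423=0.036 → t=0.623; u2·a0=0.3428·11.423=3.916; a1+a2=2.014 < 3.916 ≤ a1+…+a3=9.443 → R3 fires; Q=20 S=19 C=0 D=7 R=8
Draw 15: a1=1.855, a2=0.000, a3=0.000, a4=2.090, a0=3.945; τ=−ln(0.4014)/3.945=0.231 → t=0.854 > T=0.82: stop.
S first becomes ≥ 13 when it reaches 13 at the event at t=0.204.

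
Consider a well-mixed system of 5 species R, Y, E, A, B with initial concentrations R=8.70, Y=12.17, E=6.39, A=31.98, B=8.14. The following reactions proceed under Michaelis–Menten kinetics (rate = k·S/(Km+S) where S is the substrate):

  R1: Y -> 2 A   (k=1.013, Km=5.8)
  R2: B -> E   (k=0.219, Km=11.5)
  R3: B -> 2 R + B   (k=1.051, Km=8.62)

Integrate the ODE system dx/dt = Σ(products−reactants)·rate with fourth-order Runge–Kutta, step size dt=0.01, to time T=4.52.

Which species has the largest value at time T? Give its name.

RK4 with dt=0.01: 452 steps to T=4.52. Trajectory (selected grid times):
t=0.00: R=8.70 Y=12.17 E=6.39 A=31.98 B=8.14
t=0.50: R=9.21 Y=11.83 E=6.44 A=32.66 B=8.09
t=1.00: R=9.72 Y=11.49 E=6.48 A=33.34 B=8.05
t=1.51: R=10.23 Y=11.15 E=6.53 A=34.02 B=8.00
t=2.01: R=10.74 Y=10.82 E=6.57 A=34.69 B=7.96
t=2.51: R=11.24 Y=10.49 E=6.62 A=35.34 B=7.91
t=3.01: R=11.75 Y=10.17 E=6.66 A=35.99 B=7.87
t=3.52: R=12.26 Y=9.84 E=6.71 A=36.64 B=7.82
t=4.02: R=12.76 Y=9.52 E=6.75 A=37.28 B=7.78
t=4.52: R=13.25 Y=9.21 E=6.79 A=37.90 B=7.74
At T=4.52: R=13.25 Y=9.21 E=6.79 A=37.90 B=7.74; the largest is A.

Dominant species at T: A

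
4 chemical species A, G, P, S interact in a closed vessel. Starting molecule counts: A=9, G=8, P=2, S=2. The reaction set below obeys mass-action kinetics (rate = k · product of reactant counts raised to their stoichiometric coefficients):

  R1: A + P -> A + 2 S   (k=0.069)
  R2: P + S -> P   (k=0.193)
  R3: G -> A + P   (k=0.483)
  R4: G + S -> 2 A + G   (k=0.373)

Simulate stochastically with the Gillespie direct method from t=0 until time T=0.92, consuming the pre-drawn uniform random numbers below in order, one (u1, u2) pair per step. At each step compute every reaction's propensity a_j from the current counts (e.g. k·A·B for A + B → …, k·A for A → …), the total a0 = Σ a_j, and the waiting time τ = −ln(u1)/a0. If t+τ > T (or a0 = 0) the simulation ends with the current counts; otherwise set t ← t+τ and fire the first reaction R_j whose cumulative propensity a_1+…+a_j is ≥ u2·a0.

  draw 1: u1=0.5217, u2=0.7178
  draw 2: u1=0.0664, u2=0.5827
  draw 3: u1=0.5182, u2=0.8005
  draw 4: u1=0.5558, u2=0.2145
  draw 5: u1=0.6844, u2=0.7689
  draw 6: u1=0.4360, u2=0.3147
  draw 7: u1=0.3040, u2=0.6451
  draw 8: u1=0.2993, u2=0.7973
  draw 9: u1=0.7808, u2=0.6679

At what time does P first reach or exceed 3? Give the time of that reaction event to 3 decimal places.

Threshold first reached at t = 0.365

t=0.000: A=9 G=8 P=2 S=2
Draw 1: a1=1.242, a2=0.772, a3=3.864, a4=5.968, a0=11.846; τ=−ln(0.5217)/11.846=0.055 → t=0.055; u2·a0=0.7178·11.846=8.503; a1+…+a3=5.878 < 8.503 ≤ a1+…+a4=11.846 → R4 fires; A=11 G=8 P=2 S=1
Draw 2: a1=1.518, a2=0.386, a3=3.864, a4=2.984, a0=8.752; τ=−ln(0.0664)/8.752=0.310 → t=0.365; u2·a0=0.5827·8.752=5.100; a1+a2=1.904 < 5.100 ≤ a1+…+a3=5.768 → R3 fires; A=12 G=7 P=3 S=1
Draw 3: a1=2.484, a2=0.579, a3=3.381, a4=2.611, a0=9.055; τ=−ln(0.5182)/9.055=0.073 → t=0.437; u2·a0=0.8005·9.055=7.249; a1+…+a3=6.444 < 7.249 ≤ a1+…+a4=9.055 → R4 fires; A=14 G=7 P=3 S=0
Draw 4: a1=2.898, a2=0.000, a3=3.381, a4=0.000, a0=6.279; τ=−ln(0.5558)/6.279=0.094 → t=0.531; u2·a0=0.2145·6.279=1.347 ≤ a1=2.898 → R1 fires; A=14 G=7 P=2 S=2
Draw 5: a1=1.932, a2=0.772, a3=3.381, a4=5.222, a0=11.307; τ=−ln(0.6844)/11.307=0.034 → t=0.564; u2·a0=0.7689·11.307=8.694; a1+…+a3=6.085 < 8.694 ≤ a1+…+a4=11.307 → R4 fires; A=16 G=7 P=2 S=1
Draw 6: a1=2.208, a2=0.386, a3=3.381, a4=2.611, a0=8.586; τ=−ln(0.4360)/8.586=0.097 → t=0.661; u2·a0=0.3147·8.586=2.702; a1+a2=2.594 < 2.702 ≤ a1+…+a3=5.975 → R3 fires; A=17 G=6 P=3 S=1
Draw 7: a1=3.519, a2=0.579, a3=2.898, a4=2.238, a0=9.234; τ=−ln(0.3040)/9.234=0.129 → t=0.790; u2·a0=0.6451·9.234=5.957; a1+a2=4.098 < 5.957 ≤ a1+…+a3=6.996 → R3 fires; A=18 G=5 P=4 S=1
Draw 8: a1=4.968, a2=0.772, a3=2.415, a4=1.865, a0=10.020; τ=−ln(0.2993)/10.020=0.120 → t=0.911; u2·a0=0.7973·10.020=7.989; a1+a2=5.740 < 7.989 ≤ a1+…+a3=8.155 → R3 fires; A=19 G=4 P=5 S=1
Draw 9: a1=6.555, a2=0.965, a3=1.932, a4=1.492, a0=10.944; τ=−ln(0.7808)/10.944=0.023 → t=0.933 > T=0.92: stop.
P first becomes ≥ 3 when it reaches 3 at the event at t=0.365.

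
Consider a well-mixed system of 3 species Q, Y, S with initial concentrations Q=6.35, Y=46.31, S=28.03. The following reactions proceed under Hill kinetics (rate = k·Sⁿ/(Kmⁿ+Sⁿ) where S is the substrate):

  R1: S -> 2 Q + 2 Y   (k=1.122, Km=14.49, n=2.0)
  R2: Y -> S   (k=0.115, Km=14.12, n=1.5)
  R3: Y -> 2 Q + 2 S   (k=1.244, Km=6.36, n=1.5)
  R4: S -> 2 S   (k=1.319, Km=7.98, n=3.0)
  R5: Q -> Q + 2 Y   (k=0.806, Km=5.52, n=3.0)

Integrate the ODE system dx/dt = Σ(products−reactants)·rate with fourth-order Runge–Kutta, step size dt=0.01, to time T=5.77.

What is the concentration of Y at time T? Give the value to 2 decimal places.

RK4 with dt=0.01: 577 steps to T=5.77. Trajectory (selected grid times):
t=0.00: Q=6.35 Y=46.31 S=28.03
t=0.64: Q=9.01 Y=47.38 S=29.86
t=1.28: Q=11.71 Y=48.63 S=31.69
t=1.92: Q=14.43 Y=49.96 S=33.50
t=2.56: Q=17.17 Y=51.34 S=35.32
t=3.21: Q=19.98 Y=52.78 S=37.15
t=3.85: Q=22.77 Y=54.22 S=38.96
t=4.49: Q=25.57 Y=55.67 S=40.76
t=5.13: Q=28.38 Y=57.15 S=42.55
t=5.77: Q=31.21 Y=58.63 S=44.35
Read off Y at T=5.77: 58.63

Y at T = 58.63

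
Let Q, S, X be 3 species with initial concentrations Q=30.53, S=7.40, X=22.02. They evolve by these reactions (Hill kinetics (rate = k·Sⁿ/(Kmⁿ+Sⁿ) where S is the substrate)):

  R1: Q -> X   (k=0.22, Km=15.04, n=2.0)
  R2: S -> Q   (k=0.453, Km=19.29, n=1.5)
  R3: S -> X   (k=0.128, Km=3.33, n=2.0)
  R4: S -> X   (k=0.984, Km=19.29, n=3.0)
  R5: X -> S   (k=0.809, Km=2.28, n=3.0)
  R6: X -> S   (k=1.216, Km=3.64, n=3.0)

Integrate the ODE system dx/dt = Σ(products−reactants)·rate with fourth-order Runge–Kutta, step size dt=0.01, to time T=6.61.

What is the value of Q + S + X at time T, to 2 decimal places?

Check how each reaction changes W = Q + S + X (weight of products minus weight of reactants):
R1: Q -> X: (1·1) − (1·1) = 1 − 1 = 0
R2: S -> Q: (1·1) − (1·1) = 1 − 1 = 0
R3: S -> X: (1·1) − (1·1) = 1 − 1 = 0
R4: S -> X: (1·1) − (1·1) = 1 − 1 = 0
R5: X -> S: (1·1) − (1·1) = 1 − 1 = 0
R6: X -> S: (1·1) − (1·1) = 1 − 1 = 0
Every reaction leaves W unchanged, so W is conserved and no simulation is needed: W(T) = W(0) = 30.53 + 7.40 + 22.02 = 59.95

Value at T = 59.95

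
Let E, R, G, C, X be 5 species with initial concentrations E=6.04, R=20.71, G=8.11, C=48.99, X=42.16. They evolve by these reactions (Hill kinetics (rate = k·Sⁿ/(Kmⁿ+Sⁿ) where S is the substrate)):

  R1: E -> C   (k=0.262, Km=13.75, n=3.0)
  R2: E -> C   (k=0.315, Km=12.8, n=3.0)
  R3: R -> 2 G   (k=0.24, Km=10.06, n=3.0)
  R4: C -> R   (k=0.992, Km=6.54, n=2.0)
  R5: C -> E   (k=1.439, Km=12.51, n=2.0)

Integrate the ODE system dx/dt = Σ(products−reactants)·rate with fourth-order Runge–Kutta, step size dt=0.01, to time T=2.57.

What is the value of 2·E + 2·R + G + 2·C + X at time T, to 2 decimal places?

Value at T = 201.75

Check how each reaction changes W = 2·E + 2·R + G + 2·C + X (weight of products minus weight of reactants):
R1: E -> C: (2·1) − (2·1) = 2 − 2 = 0
R2: E -> C: (2·1) − (2·1) = 2 − 2 = 0
R3: R -> 2 G: (1·2) − (2·1) = 2 − 2 = 0
R4: C -> R: (2·1) − (2·1) = 2 − 2 = 0
R5: C -> E: (2·1) − (2·1) = 2 − 2 = 0
Every reaction leaves W unchanged, so W is conserved and no simulation is needed: W(T) = W(0) = 2·6.04 + 2·20.71 + 8.11 + 2·48.99 + 42.16 = 201.75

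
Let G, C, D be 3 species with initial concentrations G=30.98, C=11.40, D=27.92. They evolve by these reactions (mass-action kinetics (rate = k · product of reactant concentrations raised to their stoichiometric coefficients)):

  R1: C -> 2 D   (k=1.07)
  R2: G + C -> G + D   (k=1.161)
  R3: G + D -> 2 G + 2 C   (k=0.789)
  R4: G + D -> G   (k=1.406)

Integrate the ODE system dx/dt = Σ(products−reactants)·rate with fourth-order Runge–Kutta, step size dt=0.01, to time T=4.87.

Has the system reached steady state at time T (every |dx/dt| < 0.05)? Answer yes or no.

RK4 with dt=0.01: 487 steps to T=4.87. Trajectory (selected grid times):
t=0.00: G=30.98 C=11.40 D=27.92
t=0.54: G=83.67 C=0.00 D=0.00
t=1.08: G=83.67 C=0.00 D=0.00
t=1.62: G=83.67 C=0.00 D=0.00
t=2.16: G=83.67 C=0.00 D=0.00
t=2.71: G=83.67 C=0.00 D=0.00
t=3.25: G=83.67 C=0.00 D=0.00
t=3.79: G=83.67 C=0.00 D=0.00
t=4.33: G=83.67 C=0.00 D=0.00
t=4.87: G=83.67 C=0.00 D=0.00
Rates at T: R1=0.0000, R2=0.0000, R3=0.0000, R4=0.0000
dx/dt at T (Σ net stoichiometry × rate): G=+0.0000, C=-0.0000, D=-0.0000
Largest |dx/dt| is |+0.0000| (G) < 0.05 → steady.

Steady state at T: yes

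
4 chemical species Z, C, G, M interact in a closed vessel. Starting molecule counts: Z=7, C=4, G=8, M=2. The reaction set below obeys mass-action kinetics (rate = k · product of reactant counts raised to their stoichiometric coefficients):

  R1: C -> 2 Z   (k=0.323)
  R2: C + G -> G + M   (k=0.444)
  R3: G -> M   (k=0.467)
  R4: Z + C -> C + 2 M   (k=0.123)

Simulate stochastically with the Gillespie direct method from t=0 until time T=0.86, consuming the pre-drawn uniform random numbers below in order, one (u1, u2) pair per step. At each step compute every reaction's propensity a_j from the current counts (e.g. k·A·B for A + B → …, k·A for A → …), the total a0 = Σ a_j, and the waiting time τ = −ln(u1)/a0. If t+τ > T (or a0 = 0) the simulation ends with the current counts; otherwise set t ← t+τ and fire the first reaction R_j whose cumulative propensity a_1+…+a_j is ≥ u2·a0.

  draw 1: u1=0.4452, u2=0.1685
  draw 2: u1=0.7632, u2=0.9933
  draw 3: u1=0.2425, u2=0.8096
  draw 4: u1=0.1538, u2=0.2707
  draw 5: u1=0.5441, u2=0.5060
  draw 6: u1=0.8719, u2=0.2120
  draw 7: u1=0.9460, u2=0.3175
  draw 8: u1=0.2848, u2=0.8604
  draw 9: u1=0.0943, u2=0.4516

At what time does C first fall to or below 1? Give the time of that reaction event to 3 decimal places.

Threshold first reached at t = 0.302

t=0.000: Z=7 C=4 G=8 M=2
Draw 1: a1=1.292, a2=14.208, a3=3.736, a4=3.444, a0=22.680; τ=−ln(0.4452)/22.680=0.036 → t=0.036; u2·a0=0.1685·22.680=3.822; a1=1.292 < 3.822 ≤ a1+a2=15.500 → R2 fires; Z=7 C=3 G=8 M=3
Draw 2: a1=0.969, a2=10.656, a3=3.736, a4=2.583, a0=17.944; τ=−ln(0.7632)/17.944=0.015 → t=0.051; u2·a0=0.9933·17.944=17.824; a1+…+a3=15.361 < 17.824 ≤ a1+…+a4=17.944 → R4 fires; Z=6 C=3 G=8 M=5
Draw 3: a1=0.969, a2=10.656, a3=3.736, a4=2.214, a0=17.575; τ=−ln(0.2425)/17.575=0.081 → t=0.131; u2·a0=0.8096·17.575=14.229; a1+a2=11.625 < 14.229 ≤ a1+…+a3=15.361 → R3 fires; Z=6 C=3 G=7 M=6
Draw 4: a1=0.969, a2=9.324, a3=3.269, a4=2.214, a0=15.776; τ=−ln(0.1538)/15.776=0.119 → t=0.250; u2·a0=0.2707·15.776=4.271; a1=0.969 < 4.271 ≤ a1+a2=10.293 → R2 fires; Z=6 C=2 G=7 M=7
Draw 5: a1=0.646, a2=6.216, a3=3.269, a4=1.476, a0=11.607; τ=−ln(0.5441)/11.607=0.052 → t=0.302; u2·a0=0.5060·11.607=5.873; a1=0.646 < 5.873 ≤ a1+a2=6.862 → R2 fires; Z=6 C=1 G=7 M=8
Draw 6: a1=0.323, a2=3.108, a3=3.269, a4=0.738, a0=7.438; τ=−ln(0.8719)/7.438=0.018 → t=0.321; u2·a0=0.2120·7.438=1.577; a1=0.323 < 1.577 ≤ a1+a2=3.431 → R2 fires; Z=6 C=0 G=7 M=9
Draw 7: a1=0.000, a2=0.000, a3=3.269, a4=0.000, a0=3.269; τ=−ln(0.9460)/3.269=0.017 → t=0.338; u2·a0=0.3175·3.269=1.038; a1+a2=0.000 < 1.038 ≤ a1+…+a3=3.269 → R3 fires; Z=6 C=0 G=6 M=10
Draw 8: a1=0.000, a2=0.000, a3=2.802, a4=0.000, a0=2.802; τ=−ln(0.2848)/2.802=0.448 → t=0.786; u2·a0=0.8604·2.802=2.411; a1+a2=0.000 < 2.411 ≤ a1+…+a3=2.802 → R3 fires; Z=6 C=0 G=5 M=11
Draw 9: a1=0.000, a2=0.000, a3=2.335, a4=0.000, a0=2.335; τ=−ln(0.0943)/2.335=1.011 → t=1.797 > T=0.86: stop.
C first becomes ≤ 1 when it reaches 1 at the event at t=0.302.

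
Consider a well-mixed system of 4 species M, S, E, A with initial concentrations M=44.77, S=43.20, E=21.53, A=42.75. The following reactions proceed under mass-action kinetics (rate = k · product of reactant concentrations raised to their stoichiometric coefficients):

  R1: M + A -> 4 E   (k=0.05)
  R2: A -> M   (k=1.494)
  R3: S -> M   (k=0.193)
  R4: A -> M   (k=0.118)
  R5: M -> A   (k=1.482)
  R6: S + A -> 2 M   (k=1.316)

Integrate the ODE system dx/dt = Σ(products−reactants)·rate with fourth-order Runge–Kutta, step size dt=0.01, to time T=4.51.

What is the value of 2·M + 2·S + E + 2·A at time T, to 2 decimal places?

Check how each reaction changes W = 2·M + 2·S + E + 2·A (weight of products minus weight of reactants):
R1: M + A -> 4 E: (1·4) − (2·1 + 2·1) = 4 − 4 = 0
R2: A -> M: (2·1) − (2·1) = 2 − 2 = 0
R3: S -> M: (2·1) − (2·1) = 2 − 2 = 0
R4: A -> M: (2·1) − (2·1) = 2 − 2 = 0
R5: M -> A: (2·1) − (2·1) = 2 − 2 = 0
R6: S + A -> 2 M: (2·2) − (2·1 + 2·1) = 4 − 4 = 0
Every reaction leaves W unchanged, so W is conserved and no simulation is needed: W(T) = W(0) = 2·44.77 + 2·43.20 + 21.53 + 2·42.75 = 282.97

Value at T = 282.97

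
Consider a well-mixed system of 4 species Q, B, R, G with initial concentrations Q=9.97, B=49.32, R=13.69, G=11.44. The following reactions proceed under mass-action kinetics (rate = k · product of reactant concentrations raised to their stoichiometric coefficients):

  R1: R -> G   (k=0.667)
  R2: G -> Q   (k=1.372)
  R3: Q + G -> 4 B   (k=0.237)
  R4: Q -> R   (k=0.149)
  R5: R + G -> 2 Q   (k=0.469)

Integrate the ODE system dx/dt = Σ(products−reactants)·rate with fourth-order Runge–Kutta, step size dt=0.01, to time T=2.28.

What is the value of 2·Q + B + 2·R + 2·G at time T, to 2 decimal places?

Value at T = 119.52

Check how each reaction changes W = 2·Q + B + 2·R + 2·G (weight of products minus weight of reactants):
R1: R -> G: (2·1) − (2·1) = 2 − 2 = 0
R2: G -> Q: (2·1) − (2·1) = 2 − 2 = 0
R3: Q + G -> 4 B: (1·4) − (2·1 + 2·1) = 4 − 4 = 0
R4: Q -> R: (2·1) − (2·1) = 2 − 2 = 0
R5: R + G -> 2 Q: (2·2) − (2·1 + 2·1) = 4 − 4 = 0
Every reaction leaves W unchanged, so W is conserved and no simulation is needed: W(T) = W(0) = 2·9.97 + 49.32 + 2·13.69 + 2·11.44 = 119.52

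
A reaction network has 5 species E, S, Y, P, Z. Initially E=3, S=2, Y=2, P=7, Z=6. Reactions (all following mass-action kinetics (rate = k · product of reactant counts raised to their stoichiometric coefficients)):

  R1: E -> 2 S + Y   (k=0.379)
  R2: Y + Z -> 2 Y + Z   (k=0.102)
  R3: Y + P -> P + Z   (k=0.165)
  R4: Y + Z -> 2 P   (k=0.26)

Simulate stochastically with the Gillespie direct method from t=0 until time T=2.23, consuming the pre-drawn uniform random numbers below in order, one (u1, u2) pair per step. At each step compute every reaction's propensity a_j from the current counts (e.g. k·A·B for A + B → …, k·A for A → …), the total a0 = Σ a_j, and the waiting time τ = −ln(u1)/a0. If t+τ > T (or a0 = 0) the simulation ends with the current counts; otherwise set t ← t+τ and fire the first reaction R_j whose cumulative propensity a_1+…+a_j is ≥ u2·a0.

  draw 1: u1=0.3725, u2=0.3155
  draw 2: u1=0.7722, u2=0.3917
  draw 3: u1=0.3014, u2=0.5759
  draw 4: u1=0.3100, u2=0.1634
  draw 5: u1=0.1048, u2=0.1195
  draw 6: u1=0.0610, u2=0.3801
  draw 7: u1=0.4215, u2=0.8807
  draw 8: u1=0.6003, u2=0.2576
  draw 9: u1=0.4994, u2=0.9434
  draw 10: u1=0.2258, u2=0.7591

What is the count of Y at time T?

Y at T = 1

t=0.000: E=3 S=2 Y=2 P=7 Z=6
Draw 1: a1=1.137, a2=1.224, a3=2.310, a4=3.120, a0=7.791; τ=−ln(0.3725)/7.791=0.127 → t=0.127; u2·a0=0.3155·7.791=2.458; a1+a2=2.361 < 2.458 ≤ a1+…+a3=4.671 → R3 fires; E=3 S=2 Y=1 P=7 Z=7
Draw 2: a1=1.137, a2=0.714, a3=1.155, a4=1.820, a0=4.826; τ=−ln(0.7722)/4.826=0.054 → t=0.180; u2·a0=0.3917·4.826=1.890; a1+a2=1.851 < 1.890 ≤ a1+…+a3=3.006 → R3 fires; E=3 S=2 Y=0 P=7 Z=8
Draw 3: a1=1.137, a2=0.000, a3=0.000, a4=0.000, a0=1.137; τ=−ln(0.3014)/1.137=1.055 → t=1.235; u2·a0=0.5759·1.137=0.655 ≤ a1=1.137 → R1 fires; E=2 S=4 Y=1 P=7 Z=8
Draw 4: a1=0.758, a2=0.816, a3=1.155, a4=2.080, a0=4.809; τ=−ln(0.3100)/4.809=0.244 → t=1.479; u2·a0=0.1634·4.809=0.786; a1=0.758 < 0.786 ≤ a1+a2=1.574 → R2 fires; E=2 S=4 Y=2 P=7 Z=8
Draw 5: a1=0.758, a2=1.632, a3=2.310, a4=4.160, a0=8.860; τ=−ln(0.1048)/8.860=0.255 → t=1.733; u2·a0=0.1195·8.860=1.059; a1=0.758 < 1.059 ≤ a1+a2=2.390 → R2 fires; E=2 S=4 Y=3 P=7 Z=8
Draw 6: a1=0.758, a2=2.448, a3=3.465, a4=6.240, a0=12.911; τ=−ln(0.0610)/12.911=0.217 → t=1.950; u2·a0=0.3801·12.911=4.907; a1+a2=3.206 < 4.907 ≤ a1+…+a3=6.671 → R3 fires; E=2 S=4 Y=2 P=7 Z=9
Draw 7: a1=0.758, a2=1.836, a3=2.310, a4=4.680, a0=9.584; τ=−ln(0.4215)/9.584=0.090 → t=2.040; u2·a0=0.8807·9.584=8.441; a1+…+a3=4.904 < 8.441 ≤ a1+…+a4=9.584 → R4 fires; E=2 S=4 Y=1 P=9 Z=8
Draw 8: a1=0.758, a2=0.816, a3=1.485, a4=2.080, a0=5.139; τ=−ln(0.6003)/5.139=0.099 → t=2.139; u2·a0=0.2576·5.139=1.324; a1=0.758 < 1.324 ≤ a1+a2=1.574 → R2 fires; E=2 S=4 Y=2 P=9 Z=8
Draw 9: a1=0.758, a2=1.632, a3=2.970, a4=4.160, a0=9.520; τ=−ln(0.4994)/9.520=0.073 → t=2.212; u2·a0=0.9434·9.520=8.981; a1+…+a3=5.360 < 8.981 ≤ a1+…+a4=9.520 → R4 fires; E=2 S=4 Y=1 P=11 Z=7
Draw 10: a1=0.758, a2=0.714, a3=1.815, a4=1.820, a0=5.107; τ=−ln(0.2258)/5.107=0.291 → t=2.504 > T=2.23: stop.
Read off Y at T=2.23: 1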